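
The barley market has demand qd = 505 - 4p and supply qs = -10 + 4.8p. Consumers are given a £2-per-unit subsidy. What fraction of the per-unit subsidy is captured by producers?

Producer share = 5/11

Pre-subsidy: 505 - 4p = -10 + 4.8p gives p* = 2575/44, q* = 2980/11.
With the rebate, buyers effectively pay pb = ps − 2, where ps is the price sellers receive.
Demand in terms of ps becomes qd = 505 − 4(ps − 2) = 513 - 4ps. Setting this equal to supply: 513 - 4ps = -10 + 4.8ps, so ps = 2615/44.
Buyers pay pb = 2615/44 − 2 = 2527/44; q' = -10 + 4.8·(2615/44) = 3028/11.
Buyers' price falls by p* − pb = 2575/44 − 2527/44 = 12/11; sellers' price rises by ps − p* = 2615/44 − 2575/44 = 10/11.
So producers capture (10/11)/2 = 5/11 of each unit of subsidy.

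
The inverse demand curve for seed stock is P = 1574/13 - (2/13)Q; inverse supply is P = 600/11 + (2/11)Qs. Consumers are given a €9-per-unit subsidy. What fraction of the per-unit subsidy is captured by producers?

Pre-subsidy: 1574/13 - (2/13)Q = 600/11 + (2/11)Q gives Q* = 4757/24 and P* = 1087/12.
With the rebate, buyers effectively pay Pb = Ps − 9, where Ps is the price sellers receive.
On the curves, Pb = 1574/13 - (2/13)Q and Ps = 600/11 + (2/11)Q; the wedge Ps − Pb = 9 gives 600/11 + (2/11)Q − (1574/13 - (2/13)Q) = 9, so Q' = 10801/48.
Then Pb = 1574/13 − (2/13)·(10801/48) = 2075/24 and Ps = 600/11 + (2/11)·(10801/48) = 2291/24.
Buyers' price falls by P* − Pb = 1087/12 − 2075/24 = 4.125; sellers' price rises by Ps − P* = 2291/24 − 1087/12 = 4.875.
So producers capture 4.875/9 = 13/24 of each unit of subsidy.

Producer share = 13/24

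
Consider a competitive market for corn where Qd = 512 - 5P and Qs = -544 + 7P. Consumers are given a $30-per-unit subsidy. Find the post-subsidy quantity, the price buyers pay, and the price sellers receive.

Pre-subsidy: 512 - 5P = -544 + 7P gives P* = 88, Q* = 72.
With the rebate, buyers effectively pay Pb = Ps − 30, where Ps is the price sellers receive.
Demand in terms of Ps becomes Qd = 512 − 5(Ps − 30) = 662 - 5Ps. Setting this equal to supply: 662 - 5Ps = -544 + 7Ps, so Ps = 100.5.
Buyers pay Pb = 100.5 − 30 = 70.5; Q' = -544 + 7·100.5 = 159.5.

Q' = 159.5; buyers pay $70.5; sellers receive $100.5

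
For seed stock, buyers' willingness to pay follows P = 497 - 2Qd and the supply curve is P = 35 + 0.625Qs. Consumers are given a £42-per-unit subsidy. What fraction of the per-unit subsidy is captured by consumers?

Pre-subsidy: 497 - 2Q = 35 + 0.625Q gives Q* = 176 and P* = 145.
With the rebate, buyers effectively pay Pb = Ps − 42, where Ps is the price sellers receive.
On the curves, Pb = 497 - 2Q and Ps = 35 + 0.625Q; the wedge Ps − Pb = 42 gives 35 + 0.625Q − (497 - 2Q) = 42, so Q' = 192.
Then Pb = 497 − 2·192 = 113 and Ps = 35 + 0.625·192 = 155.
Buyers' price falls by P* − Pb = 145 − 113 = 32; sellers' price rises by Ps − P* = 155 − 145 = 10.
So consumers capture 32/42 = 16/21 of each unit of subsidy.

Consumer share = 16/21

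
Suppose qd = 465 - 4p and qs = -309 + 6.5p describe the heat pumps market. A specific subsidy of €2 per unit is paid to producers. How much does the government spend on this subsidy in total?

Government cost = 7354/21

Pre-subsidy: 465 - 4p = -309 + 6.5p gives p* = 516/7, q* = 1191/7.
With the subsidy, sellers receive ps = pb + 2 for each unit, where pb is the price buyers pay.
Supply in terms of pb becomes qs = -309 + 6.5(pb + 2) = -296 + 6.5pb. Setting this equal to demand: 465 - 4pb = -296 + 6.5pb, so pb = 1522/21.
Sellers receive ps = 1522/21 + 2 = 1564/21; q' = 465 − 4·(1522/21) = 3677/21.
Government outlay = subsidy × quantity = 2 × 3677/21 = 7354/21.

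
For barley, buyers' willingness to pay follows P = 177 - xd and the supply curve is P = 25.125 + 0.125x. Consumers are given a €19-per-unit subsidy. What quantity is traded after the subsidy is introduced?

x' = 1367/9

Pre-subsidy: 177 - x = 25.125 + 0.125x gives x* = 135 and P* = 42.
With the rebate, buyers effectively pay Pb = Ps − 19, where Ps is the price sellers receive.
On the curves, Pb = 177 - x and Ps = 25.125 + 0.125x; the wedge Ps − Pb = 19 gives 25.125 + 0.125x − (177 - x) = 19, so x' = 1367/9.
Then Pb = 177 − 1·(1367/9) = 226/9 and Ps = 25.125 + 0.125·(1367/9) = 397/9.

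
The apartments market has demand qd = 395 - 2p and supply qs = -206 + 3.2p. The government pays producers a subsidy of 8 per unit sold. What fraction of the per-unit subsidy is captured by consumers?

Pre-subsidy: 395 - 2p = -206 + 3.2p gives p* = 3005/26, q* = 2130/13.
With the subsidy, sellers receive ps = pb + 8 for each unit, where pb is the price buyers pay.
Supply in terms of pb becomes qs = -206 + 3.2(pb + 8) = -180.4 + 3.2pb. Setting this equal to demand: 395 - 2pb = -180.4 + 3.2pb, so pb = 2877/26.
Sellers receive ps = 2877/26 + 8 = 3085/26; q' = 395 − 2·(2877/26) = 2258/13.
Buyers' price falls by p* − pb = 3005/26 − 2877/26 = 64/13; sellers' price rises by ps − p* = 3085/26 − 3005/26 = 40/13.
So consumers capture (64/13)/8 = 8/13 of each unit of subsidy.

Consumer share = 8/13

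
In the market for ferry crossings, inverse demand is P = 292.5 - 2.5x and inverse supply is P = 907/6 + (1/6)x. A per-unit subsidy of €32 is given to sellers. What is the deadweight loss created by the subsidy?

Deadweight loss = €192

Pre-subsidy: 292.5 - 2.5x = 907/6 + (1/6)x gives x* = 53 and P* = 160.
With the subsidy, sellers receive Ps = Pb + 32 for each unit, where Pb is the price buyers pay.
On the curves, Pb = 292.5 - 2.5x and Ps = 907/6 + (1/6)x; the wedge Ps − Pb = 32 gives 907/6 + (1/6)x − (292.5 - 2.5x) = 32, so x' = 65.
Then Pb = 292.5 − 2.5·65 = 130 and Ps = 907/6 + (1/6)·65 = 162.
The subsidy expands output by 65 − 53 = 12 past the efficient level; on those units the gap between marginal cost and willingness to pay runs from 0 up to 32.
DWL = ½ × 32 × 12 = 192.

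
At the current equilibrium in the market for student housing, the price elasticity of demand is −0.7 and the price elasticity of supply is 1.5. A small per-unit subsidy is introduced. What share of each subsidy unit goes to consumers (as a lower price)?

Consumer share = 15/22

For a small subsidy around the equilibrium, the benefit split depends on the relative slopes, which at a point are proportional to the elasticities.
Buyer share = εs/(εs + |εd|) = 1.5/(1.5 + 0.7) = 15/22; seller share = |εd|/(εs + |εd|) = 7/22.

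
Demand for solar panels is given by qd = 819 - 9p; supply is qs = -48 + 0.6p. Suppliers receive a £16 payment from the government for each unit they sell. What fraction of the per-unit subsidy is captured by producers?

Producer share = 0.9375

Pre-subsidy: 819 - 9p = -48 + 0.6p gives p* = 90.3125, q* = 6.1875.
With the subsidy, sellers receive ps = pb + 16 for each unit, where pb is the price buyers pay.
Supply in terms of pb becomes qs = -48 + 0.6(pb + 16) = -38.4 + 0.6pb. Setting this equal to demand: 819 - 9pb = -38.4 + 0.6pb, so pb = 89.3125.
Sellers receive ps = 89.3125 + 16 = 105.3125; q' = 819 − 9·89.3125 = 15.1875.
Buyers' price falls by p* − pb = 90.3125 − 89.3125 = 1; sellers' price rises by ps − p* = 105.3125 − 90.3125 = 15.
So producers capture 15/16 = 0.9375 of each unit of subsidy.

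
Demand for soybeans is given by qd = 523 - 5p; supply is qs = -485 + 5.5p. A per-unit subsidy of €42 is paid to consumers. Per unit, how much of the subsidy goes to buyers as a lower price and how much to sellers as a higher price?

Buyers gain €22 per unit; sellers gain €20 per unit

Pre-subsidy: 523 - 5p = -485 + 5.5p gives p* = 96, q* = 43.
With the rebate, buyers effectively pay pb = ps − 42, where ps is the price sellers receive.
Demand in terms of ps becomes qd = 523 − 5(ps − 42) = 733 - 5ps. Setting this equal to supply: 733 - 5ps = -485 + 5.5ps, so ps = 116.
Buyers pay pb = 116 − 42 = 74; q' = -485 + 5.5·116 = 153.
Buyers' price falls by p* − pb = 96 − 74 = 22; sellers' price rises by ps − p* = 116 − 96 = 20.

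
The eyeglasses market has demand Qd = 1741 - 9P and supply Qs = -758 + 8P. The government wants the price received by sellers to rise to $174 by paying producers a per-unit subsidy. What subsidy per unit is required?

At a seller price of 174, quantity supplied is -758 + 8·174 = 634.
Buyers absorb 634 only when they pay Pb with 1741 − 9·Pb = 634, i.e. Pb = 123.
s = Ps − Pb = 174 − 123 = 51.

Required subsidy s = $51 per unit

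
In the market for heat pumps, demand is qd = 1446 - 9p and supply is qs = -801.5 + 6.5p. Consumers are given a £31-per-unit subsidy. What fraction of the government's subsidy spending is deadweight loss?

DWL / government spending = 39/172

Pre-subsidy: 1446 - 9p = -801.5 + 6.5p gives p* = 145, q* = 141.
With the rebate, buyers effectively pay pb = ps − 31, where ps is the price sellers receive.
Demand in terms of ps becomes qd = 1446 − 9(ps − 31) = 1725 - 9ps. Setting this equal to supply: 1725 - 9ps = -801.5 + 6.5ps, so ps = 163.
Buyers pay pb = 163 − 31 = 132; q' = -801.5 + 6.5·163 = 258.
ΔCS = ½(141 + 258)(145 − 132) = 2593.5; ΔPS = ½(141 + 258)(163 − 145) = 3591.
Government spending = 31 × 258 = 7998.
DWL = ½ × 31 × (258 − 141) = 1813.5; fraction = 1813.5 / 7998 = 39/172.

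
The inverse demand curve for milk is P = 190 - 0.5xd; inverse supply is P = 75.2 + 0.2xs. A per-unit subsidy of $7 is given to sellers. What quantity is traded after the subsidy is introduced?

x' = 174

Pre-subsidy: 190 - 0.5x = 75.2 + 0.2x gives x* = 164 and P* = 108.
With the subsidy, sellers receive Ps = Pb + 7 for each unit, where Pb is the price buyers pay.
On the curves, Pb = 190 - 0.5x and Ps = 75.2 + 0.2x; the wedge Ps − Pb = 7 gives 75.2 + 0.2x − (190 - 0.5x) = 7, so x' = 174.
Then Pb = 190 − 0.5·174 = 103 and Ps = 75.2 + 0.2·174 = 110.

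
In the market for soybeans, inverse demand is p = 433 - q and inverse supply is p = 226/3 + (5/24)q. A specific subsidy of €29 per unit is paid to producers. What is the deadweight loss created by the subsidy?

Deadweight loss = €348

Pre-subsidy: 433 - q = 226/3 + (5/24)q gives q* = 296 and p* = 137.
With the subsidy, sellers receive ps = pb + 29 for each unit, where pb is the price buyers pay.
On the curves, pb = 433 - q and ps = 226/3 + (5/24)q; the wedge ps − pb = 29 gives 226/3 + (5/24)q − (433 - q) = 29, so q' = 320.
Then pb = 433 − 1·320 = 113 and ps = 226/3 + (5/24)·320 = 142.
The subsidy expands output by 320 − 296 = 24 past the efficient level; on those units the gap between marginal cost and willingness to pay runs from 0 up to 29.
DWL = ½ × 29 × 24 = 348.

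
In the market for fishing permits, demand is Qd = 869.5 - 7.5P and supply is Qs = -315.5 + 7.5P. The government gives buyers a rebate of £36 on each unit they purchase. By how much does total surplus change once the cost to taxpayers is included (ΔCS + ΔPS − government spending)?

Pre-subsidy: 869.5 - 7.5P = -315.5 + 7.5P gives P* = 79, Q* = 277.
With the rebate, buyers effectively pay Pb = Ps − 36, where Ps is the price sellers receive.
Demand in terms of Ps becomes Qd = 869.5 − 7.5(Ps − 36) = 1139.5 - 7.5Ps. Setting this equal to supply: 1139.5 - 7.5Ps = -315.5 + 7.5Ps, so Ps = 97.
Buyers pay Pb = 97 − 36 = 61; Q' = -315.5 + 7.5·97 = 412.
ΔCS = ½(277 + 412)(79 − 61) = 6201; ΔPS = ½(277 + 412)(97 − 79) = 6201.
Government spending = 36 × 412 = 14832.
Net change = 6201 + 6201 − 14832 = -2430. The loss equals the DWL triangle ½·36·135.

Net change in total surplus = -£2430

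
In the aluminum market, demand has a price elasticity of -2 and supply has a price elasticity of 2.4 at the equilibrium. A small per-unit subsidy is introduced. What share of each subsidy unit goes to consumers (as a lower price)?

Consumer share = 6/11

For a small subsidy around the equilibrium, the benefit split depends on the relative slopes, which at a point are proportional to the elasticities.
Buyer share = εs/(εs + |εd|) = 2.4/(2.4 + 2) = 6/11; seller share = |εd|/(εs + |εd|) = 5/11.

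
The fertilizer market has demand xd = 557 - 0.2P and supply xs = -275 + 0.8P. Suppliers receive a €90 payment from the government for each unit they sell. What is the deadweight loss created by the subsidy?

Pre-subsidy: 557 - 0.2P = -275 + 0.8P gives P* = 832, x* = 390.6.
With the subsidy, sellers receive Ps = Pb + 90 for each unit, where Pb is the price buyers pay.
Supply in terms of Pb becomes xs = -275 + 0.8(Pb + 90) = -203 + 0.8Pb. Setting this equal to demand: 557 - 0.2Pb = -203 + 0.8Pb, so Pb = 760.
Sellers receive Ps = 760 + 90 = 850; x' = 557 − 0.2·760 = 405.
The subsidy expands output by 405 − 390.6 = 14.4 past the efficient level; on those units the gap between marginal cost and willingness to pay runs from 0 up to 90.
DWL = ½ × 90 × 14.4 = 648.

Deadweight loss = €648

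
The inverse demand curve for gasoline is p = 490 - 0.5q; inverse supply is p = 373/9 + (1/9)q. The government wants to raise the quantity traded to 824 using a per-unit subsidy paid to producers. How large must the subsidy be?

Required subsidy s = 55 per unit

At q = 824, from the demand curve buyers pay pb = 490 − 0.5·824 = 78; from the supply curve sellers need ps = 373/9 + (1/9)·824 = 133.
The subsidy must fill the gap: s = ps − pb = 133 − 78 = 55.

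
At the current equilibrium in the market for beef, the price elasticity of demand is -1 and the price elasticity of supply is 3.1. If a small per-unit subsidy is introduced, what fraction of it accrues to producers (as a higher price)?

Producer share = 10/41

For a small subsidy around the equilibrium, the benefit split depends on the relative slopes, which at a point are proportional to the elasticities.
Buyer share = εs/(εs + |εd|) = 3.1/(3.1 + 1) = 31/41; seller share = |εd|/(εs + |εd|) = 10/41.
So producers capture 10/41 of the subsidy.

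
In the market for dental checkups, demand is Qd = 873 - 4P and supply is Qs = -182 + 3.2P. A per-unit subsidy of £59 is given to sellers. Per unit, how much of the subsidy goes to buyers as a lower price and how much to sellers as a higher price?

Pre-subsidy: 873 - 4P = -182 + 3.2P gives P* = 5275/36, Q* = 2582/9.
With the subsidy, sellers receive Ps = Pb + 59 for each unit, where Pb is the price buyers pay.
Supply in terms of Pb becomes Qs = -182 + 3.2(Pb + 59) = 6.8 + 3.2Pb. Setting this equal to demand: 873 - 4Pb = 6.8 + 3.2Pb, so Pb = 4331/36.
Sellers receive Ps = 4331/36 + 59 = 6455/36; Q' = 873 − 4·(4331/36) = 3526/9.
Buyers' price falls by P* − Pb = 5275/36 − 4331/36 = 236/9; sellers' price rises by Ps − P* = 6455/36 − 5275/36 = 295/9.

Buyers gain 236/9 per unit; sellers gain 295/9 per unit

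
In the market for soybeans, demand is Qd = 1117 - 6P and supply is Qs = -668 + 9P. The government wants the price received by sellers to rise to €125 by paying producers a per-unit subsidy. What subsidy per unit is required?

Required subsidy s = €15 per unit

At a seller price of 125, quantity supplied is -668 + 9·125 = 457.
Buyers absorb 457 only when they pay Pb with 1117 − 6·Pb = 457, i.e. Pb = 110.
s = Ps − Pb = 125 − 110 = 15.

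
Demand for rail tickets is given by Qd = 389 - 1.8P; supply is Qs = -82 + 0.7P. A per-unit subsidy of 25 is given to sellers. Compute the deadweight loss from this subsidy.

Pre-subsidy: 389 - 1.8P = -82 + 0.7P gives P* = 188.4, Q* = 49.88.
With the subsidy, sellers receive Ps = Pb + 25 for each unit, where Pb is the price buyers pay.
Supply in terms of Pb becomes Qs = -82 + 0.7(Pb + 25) = -64.5 + 0.7Pb. Setting this equal to demand: 389 - 1.8Pb = -64.5 + 0.7Pb, so Pb = 181.4.
Sellers receive Ps = 181.4 + 25 = 206.4; Q' = 389 − 1.8·181.4 = 62.48.
The subsidy expands output by 62.48 − 49.88 = 12.6 past the efficient level; on those units the gap between marginal cost and willingness to pay runs from 0 up to 25.
DWL = ½ × 25 × 12.6 = 157.5.

Deadweight loss = 157.5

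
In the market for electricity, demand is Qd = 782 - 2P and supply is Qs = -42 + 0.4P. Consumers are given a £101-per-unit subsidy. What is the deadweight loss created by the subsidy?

Deadweight loss = 10201/6

Pre-subsidy: 782 - 2P = -42 + 0.4P gives P* = 1030/3, Q* = 286/3.
With the rebate, buyers effectively pay Pb = Ps − 101, where Ps is the price sellers receive.
Demand in terms of Ps becomes Qd = 782 − 2(Ps − 101) = 984 - 2Ps. Setting this equal to supply: 984 - 2Ps = -42 + 0.4Ps, so Ps = 427.5.
Buyers pay Pb = 427.5 − 101 = 326.5; Q' = -42 + 0.4·427.5 = 129.
The subsidy expands output by 129 − 286/3 = 101/3 past the efficient level; on those units the gap between marginal cost and willingness to pay runs from 0 up to 101.
DWL = ½ × 101 × 101/3 = 10201/6.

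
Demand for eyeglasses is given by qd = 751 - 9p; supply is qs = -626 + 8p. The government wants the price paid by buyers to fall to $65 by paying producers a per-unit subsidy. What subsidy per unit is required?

Required subsidy s = $34 per unit

At a buyer price of 65, quantity demanded is 751 − 9·65 = 166.
Sellers supply 166 only when they receive ps with -626 + 8·ps = 166, i.e. ps = 99.
s = ps − pb = 99 − 65 = 34.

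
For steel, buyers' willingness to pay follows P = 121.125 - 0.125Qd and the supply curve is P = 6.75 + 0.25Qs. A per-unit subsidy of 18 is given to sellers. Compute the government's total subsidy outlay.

Pre-subsidy: 121.125 - 0.125Q = 6.75 + 0.25Q gives Q* = 305 and P* = 83.
With the subsidy, sellers receive Ps = Pb + 18 for each unit, where Pb is the price buyers pay.
On the curves, Pb = 121.125 - 0.125Q and Ps = 6.75 + 0.25Q; the wedge Ps − Pb = 18 gives 6.75 + 0.25Q − (121.125 - 0.125Q) = 18, so Q' = 353.
Then Pb = 121.125 − 0.125·353 = 77 and Ps = 6.75 + 0.25·353 = 95.
Government outlay = subsidy × quantity = 18 × 353 = 6354.

Government cost = 6354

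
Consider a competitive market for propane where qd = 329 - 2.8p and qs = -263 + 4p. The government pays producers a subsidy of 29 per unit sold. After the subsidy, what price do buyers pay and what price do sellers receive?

Buyers pay 70; sellers receive 99

Pre-subsidy: 329 - 2.8p = -263 + 4p gives p* = 1480/17, q* = 1449/17.
With the subsidy, sellers receive ps = pb + 29 for each unit, where pb is the price buyers pay.
Supply in terms of pb becomes qs = -263 + 4(pb + 29) = -147 + 4pb. Setting this equal to demand: 329 - 2.8pb = -147 + 4pb, so pb = 70.
Sellers receive ps = 70 + 29 = 99; q' = 329 − 2.8·70 = 133.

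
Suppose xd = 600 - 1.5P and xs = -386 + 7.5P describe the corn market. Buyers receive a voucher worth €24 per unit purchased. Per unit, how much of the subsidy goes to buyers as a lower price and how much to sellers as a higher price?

Pre-subsidy: 600 - 1.5P = -386 + 7.5P gives P* = 986/9, x* = 1307/3.
With the rebate, buyers effectively pay Pb = Ps − 24, where Ps is the price sellers receive.
Demand in terms of Ps becomes xd = 600 − 1.5(Ps − 24) = 636 - 1.5Ps. Setting this equal to supply: 636 - 1.5Ps = -386 + 7.5Ps, so Ps = 1022/9.
Buyers pay Pb = 1022/9 − 24 = 806/9; x' = -386 + 7.5·(1022/9) = 1397/3.
Buyers' price falls by P* − Pb = 986/9 − 806/9 = 20; sellers' price rises by Ps − P* = 1022/9 − 986/9 = 4.

Buyers gain €20 per unit; sellers gain €4 per unit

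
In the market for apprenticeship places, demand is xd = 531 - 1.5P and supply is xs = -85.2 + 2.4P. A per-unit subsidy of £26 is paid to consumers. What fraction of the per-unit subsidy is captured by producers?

Pre-subsidy: 531 - 1.5P = -85.2 + 2.4P gives P* = 158, x* = 294.
With the rebate, buyers effectively pay Pb = Ps − 26, where Ps is the price sellers receive.
Demand in terms of Ps becomes xd = 531 − 1.5(Ps − 26) = 570 - 1.5Ps. Setting this equal to supply: 570 - 1.5Ps = -85.2 + 2.4Ps, so Ps = 168.
Buyers pay Pb = 168 − 26 = 142; x' = -85.2 + 2.4·168 = 318.
Buyers' price falls by P* − Pb = 158 − 142 = 16; sellers' price rises by Ps − P* = 168 − 158 = 10.
So producers capture 10/26 = 5/13 of each unit of subsidy.

Producer share = 5/13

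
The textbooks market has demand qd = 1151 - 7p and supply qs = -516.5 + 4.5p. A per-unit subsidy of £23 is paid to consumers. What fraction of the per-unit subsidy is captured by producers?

Producer share = 14/23

Pre-subsidy: 1151 - 7p = -516.5 + 4.5p gives p* = 145, q* = 136.
With the rebate, buyers effectively pay pb = ps − 23, where ps is the price sellers receive.
Demand in terms of ps becomes qd = 1151 − 7(ps − 23) = 1312 - 7ps. Setting this equal to supply: 1312 - 7ps = -516.5 + 4.5ps, so ps = 159.
Buyers pay pb = 159 − 23 = 136; q' = -516.5 + 4.5·159 = 199.
Buyers' price falls by p* − pb = 145 − 136 = 9; sellers' price rises by ps − p* = 159 − 145 = 14.
So producers capture 14/23 = 14/23 of each unit of subsidy.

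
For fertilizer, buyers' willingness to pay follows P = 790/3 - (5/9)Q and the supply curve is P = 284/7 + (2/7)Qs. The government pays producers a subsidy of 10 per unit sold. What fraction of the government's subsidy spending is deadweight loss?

DWL / government spending = 105/4888

Pre-subsidy: 790/3 - (5/9)Q = 284/7 + (2/7)Q gives Q* = 14034/53 and P* = 6160/53.
With the subsidy, sellers receive Ps = Pb + 10 for each unit, where Pb is the price buyers pay.
On the curves, Pb = 790/3 - (5/9)Q and Ps = 284/7 + (2/7)Q; the wedge Ps − Pb = 10 gives 284/7 + (2/7)Q − (790/3 - (5/9)Q) = 10, so Q' = 14664/53.
Then Pb = 790/3 − (5/9)·(14664/53) = 5810/53 and Ps = 284/7 + (2/7)·(14664/53) = 6340/53.
ΔCS = ½(14034/53 + 14664/53)(6160/53 − 5810/53) = 5022150/2809; ΔPS = ½(14034/53 + 14664/53)(6340/53 − 6160/53) = 2582820/2809.
Government spending = 10 × 14664/53 = 146640/53.
DWL = ½ × 10 × (14664/53 − 14034/53) = 3150/53; fraction = (3150/53) / (146640/53) = 105/4888.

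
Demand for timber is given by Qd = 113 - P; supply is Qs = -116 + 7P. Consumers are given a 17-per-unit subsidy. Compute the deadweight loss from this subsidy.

Deadweight loss = 126.4375

Pre-subsidy: 113 - P = -116 + 7P gives P* = 28.625, Q* = 84.375.
With the rebate, buyers effectively pay Pb = Ps − 17, where Ps is the price sellers receive.
Demand in terms of Ps becomes Qd = 113 − 1(Ps − 17) = 130 - Ps. Setting this equal to supply: 130 - Ps = -116 + 7Ps, so Ps = 30.75.
Buyers pay Pb = 30.75 − 17 = 13.75; Q' = -116 + 7·30.75 = 99.25.
The subsidy expands output by 99.25 − 84.375 = 14.875 past the efficient level; on those units the gap between marginal cost and willingness to pay runs from 0 up to 17.
DWL = ½ × 17 × 14.875 = 126.4375.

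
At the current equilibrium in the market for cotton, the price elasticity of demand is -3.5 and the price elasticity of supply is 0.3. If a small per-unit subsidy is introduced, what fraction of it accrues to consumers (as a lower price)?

For a small subsidy around the equilibrium, the benefit split depends on the relative slopes, which at a point are proportional to the elasticities.
Buyer share = εs/(εs + |εd|) = 0.3/(0.3 + 3.5) = 3/38; seller share = |εd|/(εs + |εd|) = 35/38.

Consumer share = 3/38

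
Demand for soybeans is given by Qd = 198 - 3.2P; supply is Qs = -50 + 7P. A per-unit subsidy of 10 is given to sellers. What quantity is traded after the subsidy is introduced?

Q' = 7250/51

Pre-subsidy: 198 - 3.2P = -50 + 7P gives P* = 1240/51, Q* = 6130/51.
With the subsidy, sellers receive Ps = Pb + 10 for each unit, where Pb is the price buyers pay.
Supply in terms of Pb becomes Qs = -50 + 7(Pb + 10) = 20 + 7Pb. Setting this equal to demand: 198 - 3.2Pb = 20 + 7Pb, so Pb = 890/51.
Sellers receive Ps = 890/51 + 10 = 1400/51; Q' = 198 − 3.2·(890/51) = 7250/51.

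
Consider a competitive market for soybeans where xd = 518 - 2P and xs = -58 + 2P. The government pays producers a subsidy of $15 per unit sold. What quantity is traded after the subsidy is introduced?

Pre-subsidy: 518 - 2P = -58 + 2P gives P* = 144, x* = 230.
With the subsidy, sellers receive Ps = Pb + 15 for each unit, where Pb is the price buyers pay.
Supply in terms of Pb becomes xs = -58 + 2(Pb + 15) = -28 + 2Pb. Setting this equal to demand: 518 - 2Pb = -28 + 2Pb, so Pb = 136.5.
Sellers receive Ps = 136.5 + 15 = 151.5; x' = 518 − 2·136.5 = 245.

x' = 245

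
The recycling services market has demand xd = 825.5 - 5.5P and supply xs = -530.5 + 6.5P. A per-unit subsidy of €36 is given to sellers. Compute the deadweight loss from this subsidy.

Deadweight loss = €1930.5

Pre-subsidy: 825.5 - 5.5P = -530.5 + 6.5P gives P* = 113, x* = 204.
With the subsidy, sellers receive Ps = Pb + 36 for each unit, where Pb is the price buyers pay.
Supply in terms of Pb becomes xs = -530.5 + 6.5(Pb + 36) = -296.5 + 6.5Pb. Setting this equal to demand: 825.5 - 5.5Pb = -296.5 + 6.5Pb, so Pb = 93.5.
Sellers receive Ps = 93.5 + 36 = 129.5; x' = 825.5 − 5.5·93.5 = 311.25.
The subsidy expands output by 311.25 − 204 = 107.25 past the efficient level; on those units the gap between marginal cost and willingness to pay runs from 0 up to 36.
DWL = ½ × 36 × 107.25 = 1930.5.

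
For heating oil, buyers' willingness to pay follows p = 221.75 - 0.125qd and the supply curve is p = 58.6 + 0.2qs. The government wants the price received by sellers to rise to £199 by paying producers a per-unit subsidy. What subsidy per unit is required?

At a seller price of 199, quantity supplied is -293 + 5·199 = 702.
Buyers absorb 702 only when they pay pb = 221.75 − 0.125·702 = 134.
s = ps − pb = 199 − 134 = 65.

Required subsidy s = £65 per unit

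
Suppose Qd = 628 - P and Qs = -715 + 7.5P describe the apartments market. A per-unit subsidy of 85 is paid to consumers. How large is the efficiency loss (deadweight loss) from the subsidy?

Pre-subsidy: 628 - P = -715 + 7.5P gives P* = 158, Q* = 470.
With the rebate, buyers effectively pay Pb = Ps − 85, where Ps is the price sellers receive.
Demand in terms of Ps becomes Qd = 628 − 1(Ps − 85) = 713 - Ps. Setting this equal to supply: 713 - Ps = -715 + 7.5Ps, so Ps = 168.
Buyers pay Pb = 168 − 85 = 83; Q' = -715 + 7.5·168 = 545.
The subsidy expands output by 545 − 470 = 75 past the efficient level; on those units the gap between marginal cost and willingness to pay runs from 0 up to 85.
DWL = ½ × 85 × 75 = 3187.5.

Deadweight loss = 3187.5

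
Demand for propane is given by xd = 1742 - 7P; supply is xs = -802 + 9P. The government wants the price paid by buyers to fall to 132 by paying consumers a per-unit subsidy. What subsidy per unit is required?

Required subsidy s = 48 per unit

At a buyer price of 132, quantity demanded is 1742 − 7·132 = 818.
Sellers supply 818 only when they receive Ps with -802 + 9·Ps = 818, i.e. Ps = 180.
s = Ps − Pb = 180 − 132 = 48.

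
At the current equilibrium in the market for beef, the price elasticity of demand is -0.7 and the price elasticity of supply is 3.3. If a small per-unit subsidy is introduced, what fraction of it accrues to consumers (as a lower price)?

Consumer share = 0.825

For a small subsidy around the equilibrium, the benefit split depends on the relative slopes, which at a point are proportional to the elasticities.
Buyer share = εs/(εs + |εd|) = 3.3/(3.3 + 0.7) = 0.825; seller share = |εd|/(εs + |εd|) = 0.175.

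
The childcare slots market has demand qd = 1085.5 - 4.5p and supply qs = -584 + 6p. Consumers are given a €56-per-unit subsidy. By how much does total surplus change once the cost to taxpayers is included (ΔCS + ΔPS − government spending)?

Pre-subsidy: 1085.5 - 4.5p = -584 + 6p gives p* = 159, q* = 370.
With the rebate, buyers effectively pay pb = ps − 56, where ps is the price sellers receive.
Demand in terms of ps becomes qd = 1085.5 − 4.5(ps − 56) = 1337.5 - 4.5ps. Setting this equal to supply: 1337.5 - 4.5ps = -584 + 6ps, so ps = 183.
Buyers pay pb = 183 − 56 = 127; q' = -584 + 6·183 = 514.
ΔCS = ½(370 + 514)(159 − 127) = 14144; ΔPS = ½(370 + 514)(183 − 159) = 10608.
Government spending = 56 × 514 = 28784.
Net change = 14144 + 10608 − 28784 = -4032. The loss equals the DWL triangle ½·56·144.

Net change in total surplus = -€4032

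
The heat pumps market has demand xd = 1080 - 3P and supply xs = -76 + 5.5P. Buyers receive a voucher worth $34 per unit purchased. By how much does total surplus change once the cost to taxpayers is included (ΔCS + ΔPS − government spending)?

Pre-subsidy: 1080 - 3P = -76 + 5.5P gives P* = 136, x* = 672.
With the rebate, buyers effectively pay Pb = Ps − 34, where Ps is the price sellers receive.
Demand in terms of Ps becomes xd = 1080 − 3(Ps − 34) = 1182 - 3Ps. Setting this equal to supply: 1182 - 3Ps = -76 + 5.5Ps, so Ps = 148.
Buyers pay Pb = 148 − 34 = 114; x' = -76 + 5.5·148 = 738.
ΔCS = ½(672 + 738)(136 − 114) = 15510; ΔPS = ½(672 + 738)(148 − 136) = 8460.
Government spending = 34 × 738 = 25092.
Net change = 15510 + 8460 − 25092 = -1122. The loss equals the DWL triangle ½·34·66.

Net change in total surplus = -$1122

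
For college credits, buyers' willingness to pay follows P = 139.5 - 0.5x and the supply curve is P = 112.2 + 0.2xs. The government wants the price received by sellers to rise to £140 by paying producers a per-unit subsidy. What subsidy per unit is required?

At a seller price of 140, quantity supplied is -561 + 5·140 = 139.
Buyers absorb 139 only when they pay Pb = 139.5 − 0.5·139 = 70.
s = Ps − Pb = 140 − 70 = 70.

Required subsidy s = £70 per unit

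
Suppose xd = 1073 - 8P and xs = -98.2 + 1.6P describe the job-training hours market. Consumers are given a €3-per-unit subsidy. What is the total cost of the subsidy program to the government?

Pre-subsidy: 1073 - 8P = -98.2 + 1.6P gives P* = 122, x* = 97.
With the rebate, buyers effectively pay Pb = Ps − 3, where Ps is the price sellers receive.
Demand in terms of Ps becomes xd = 1073 − 8(Ps − 3) = 1097 - 8Ps. Setting this equal to supply: 1097 - 8Ps = -98.2 + 1.6Ps, so Ps = 124.5.
Buyers pay Pb = 124.5 − 3 = 121.5; x' = -98.2 + 1.6·124.5 = 101.
Government outlay = subsidy × quantity = 3 × 101 = 303.

Government cost = €303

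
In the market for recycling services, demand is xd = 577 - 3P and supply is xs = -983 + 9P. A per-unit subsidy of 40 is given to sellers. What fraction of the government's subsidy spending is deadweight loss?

DWL / government spending = 45/277

Pre-subsidy: 577 - 3P = -983 + 9P gives P* = 130, x* = 187.
With the subsidy, sellers receive Ps = Pb + 40 for each unit, where Pb is the price buyers pay.
Supply in terms of Pb becomes xs = -983 + 9(Pb + 40) = -623 + 9Pb. Setting this equal to demand: 577 - 3Pb = -623 + 9Pb, so Pb = 100.
Sellers receive Ps = 100 + 40 = 140; x' = 577 − 3·100 = 277.
ΔCS = ½(187 + 277)(130 − 100) = 6960; ΔPS = ½(187 + 277)(140 − 130) = 2320.
Government spending = 40 × 277 = 11080.
DWL = ½ × 40 × (277 − 187) = 1800; fraction = 1800 / 11080 = 45/277.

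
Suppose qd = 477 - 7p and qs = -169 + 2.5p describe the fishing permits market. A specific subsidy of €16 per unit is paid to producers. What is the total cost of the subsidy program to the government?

Government cost = 9264/19

Pre-subsidy: 477 - 7p = -169 + 2.5p gives p* = 68, q* = 1.
With the subsidy, sellers receive ps = pb + 16 for each unit, where pb is the price buyers pay.
Supply in terms of pb becomes qs = -169 + 2.5(pb + 16) = -129 + 2.5pb. Setting this equal to demand: 477 - 7pb = -129 + 2.5pb, so pb = 1212/19.
Sellers receive ps = 1212/19 + 16 = 1516/19; q' = 477 − 7·(1212/19) = 579/19.
Government outlay = subsidy × quantity = 16 × 579/19 = 9264/19.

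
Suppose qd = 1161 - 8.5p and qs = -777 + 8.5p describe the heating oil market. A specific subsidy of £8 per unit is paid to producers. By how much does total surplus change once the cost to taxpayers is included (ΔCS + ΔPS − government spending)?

Net change in total surplus = -£136

Pre-subsidy: 1161 - 8.5p = -777 + 8.5p gives p* = 114, q* = 192.
With the subsidy, sellers receive ps = pb + 8 for each unit, where pb is the price buyers pay.
Supply in terms of pb becomes qs = -777 + 8.5(pb + 8) = -709 + 8.5pb. Setting this equal to demand: 1161 - 8.5pb = -709 + 8.5pb, so pb = 110.
Sellers receive ps = 110 + 8 = 118; q' = 1161 − 8.5·110 = 226.
ΔCS = ½(192 + 226)(114 − 110) = 836; ΔPS = ½(192 + 226)(118 − 114) = 836.
Government spending = 8 × 226 = 1808.
Net change = 836 + 836 − 1808 = -136. The loss equals the DWL triangle ½·8·34.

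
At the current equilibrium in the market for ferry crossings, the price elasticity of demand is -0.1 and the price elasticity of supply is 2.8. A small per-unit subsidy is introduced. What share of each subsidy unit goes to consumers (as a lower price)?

Consumer share = 28/29

For a small subsidy around the equilibrium, the benefit split depends on the relative slopes, which at a point are proportional to the elasticities.
Buyer share = εs/(εs + |εd|) = 2.8/(2.8 + 0.1) = 28/29; seller share = |εd|/(εs + |εd|) = 1/29.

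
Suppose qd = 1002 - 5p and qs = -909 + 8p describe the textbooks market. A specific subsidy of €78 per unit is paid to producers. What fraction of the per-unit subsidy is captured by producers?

Pre-subsidy: 1002 - 5p = -909 + 8p gives p* = 147, q* = 267.
With the subsidy, sellers receive ps = pb + 78 for each unit, where pb is the price buyers pay.
Supply in terms of pb becomes qs = -909 + 8(pb + 78) = -285 + 8pb. Setting this equal to demand: 1002 - 5pb = -285 + 8pb, so pb = 99.
Sellers receive ps = 99 + 78 = 177; q' = 1002 − 5·99 = 507.
Buyers' price falls by p* − pb = 147 − 99 = 48; sellers' price rises by ps − p* = 177 − 147 = 30.
So producers capture 30/78 = 5/13 of each unit of subsidy.

Producer share = 5/13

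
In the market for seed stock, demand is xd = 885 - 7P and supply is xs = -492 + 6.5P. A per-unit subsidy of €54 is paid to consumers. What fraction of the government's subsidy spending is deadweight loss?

DWL / government spending = 91/353

Pre-subsidy: 885 - 7P = -492 + 6.5P gives P* = 102, x* = 171.
With the rebate, buyers effectively pay Pb = Ps − 54, where Ps is the price sellers receive.
Demand in terms of Ps becomes xd = 885 − 7(Ps − 54) = 1263 - 7Ps. Setting this equal to supply: 1263 - 7Ps = -492 + 6.5Ps, so Ps = 130.
Buyers pay Pb = 130 − 54 = 76; x' = -492 + 6.5·130 = 353.
ΔCS = ½(171 + 353)(102 − 76) = 6812; ΔPS = ½(171 + 353)(130 − 102) = 7336.
Government spending = 54 × 353 = 19062.
DWL = ½ × 54 × (353 − 171) = 4914; fraction = 4914 / 19062 = 91/353.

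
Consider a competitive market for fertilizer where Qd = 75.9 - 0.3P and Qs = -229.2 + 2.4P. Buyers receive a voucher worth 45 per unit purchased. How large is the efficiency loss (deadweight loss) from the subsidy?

Deadweight loss = 270

Pre-subsidy: 75.9 - 0.3P = -229.2 + 2.4P gives P* = 113, Q* = 42.
With the rebate, buyers effectively pay Pb = Ps − 45, where Ps is the price sellers receive.
Demand in terms of Ps becomes Qd = 75.9 − 0.3(Ps − 45) = 89.4 - 0.3Ps. Setting this equal to supply: 89.4 - 0.3Ps = -229.2 + 2.4Ps, so Ps = 118.
Buyers pay Pb = 118 − 45 = 73; Q' = -229.2 + 2.4·118 = 54.
The subsidy expands output by 54 − 42 = 12 past the efficient level; on those units the gap between marginal cost and willingness to pay runs from 0 up to 45.
DWL = ½ × 45 × 12 = 270.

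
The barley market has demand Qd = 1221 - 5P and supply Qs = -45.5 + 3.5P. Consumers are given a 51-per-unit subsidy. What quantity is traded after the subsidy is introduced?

Q' = 581

Pre-subsidy: 1221 - 5P = -45.5 + 3.5P gives P* = 149, Q* = 476.
With the rebate, buyers effectively pay Pb = Ps − 51, where Ps is the price sellers receive.
Demand in terms of Ps becomes Qd = 1221 − 5(Ps − 51) = 1476 - 5Ps. Setting this equal to supply: 1476 - 5Ps = -45.5 + 3.5Ps, so Ps = 179.
Buyers pay Pb = 179 − 51 = 128; Q' = -45.5 + 3.5·179 = 581.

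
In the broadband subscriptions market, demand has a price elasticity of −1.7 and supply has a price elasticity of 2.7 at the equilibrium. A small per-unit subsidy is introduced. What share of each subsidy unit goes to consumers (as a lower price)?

Consumer share = 27/44

For a small subsidy around the equilibrium, the benefit split depends on the relative slopes, which at a point are proportional to the elasticities.
Buyer share = εs/(εs + |εd|) = 2.7/(2.7 + 1.7) = 27/44; seller share = |εd|/(εs + |εd|) = 17/44.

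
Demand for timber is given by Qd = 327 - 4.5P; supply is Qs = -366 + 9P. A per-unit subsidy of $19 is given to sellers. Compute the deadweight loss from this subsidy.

Pre-subsidy: 327 - 4.5P = -366 + 9P gives P* = 154/3, Q* = 96.
With the subsidy, sellers receive Ps = Pb + 19 for each unit, where Pb is the price buyers pay.
Supply in terms of Pb becomes Qs = -366 + 9(Pb + 19) = -195 + 9Pb. Setting this equal to demand: 327 - 4.5Pb = -195 + 9Pb, so Pb = 116/3.
Sellers receive Ps = 116/3 + 19 = 173/3; Q' = 327 − 4.5·(116/3) = 153.
The subsidy expands output by 153 − 96 = 57 past the efficient level; on those units the gap between marginal cost and willingness to pay runs from 0 up to 19.
DWL = ½ × 19 × 57 = 541.5.

Deadweight loss = $541.5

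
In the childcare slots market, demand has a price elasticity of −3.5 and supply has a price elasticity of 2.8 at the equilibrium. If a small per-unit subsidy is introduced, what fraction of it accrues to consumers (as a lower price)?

For a small subsidy around the equilibrium, the benefit split depends on the relative slopes, which at a point are proportional to the elasticities.
Buyer share = εs/(εs + |εd|) = 2.8/(2.8 + 3.5) = 4/9; seller share = |εd|/(εs + |εd|) = 5/9.

Consumer share = 4/9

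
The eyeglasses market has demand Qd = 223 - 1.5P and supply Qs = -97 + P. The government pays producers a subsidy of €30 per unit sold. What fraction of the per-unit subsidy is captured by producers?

Pre-subsidy: 223 - 1.5P = -97 + P gives P* = 128, Q* = 31.
With the subsidy, sellers receive Ps = Pb + 30 for each unit, where Pb is the price buyers pay.
Supply in terms of Pb becomes Qs = -97 + 1(Pb + 30) = -67 + Pb. Setting this equal to demand: 223 - 1.5Pb = -67 + Pb, so Pb = 116.
Sellers receive Ps = 116 + 30 = 146; Q' = 223 − 1.5·116 = 49.
Buyers' price falls by P* − Pb = 128 − 116 = 12; sellers' price rises by Ps − P* = 146 − 128 = 18.
So producers capture 18/30 = 0.6 of each unit of subsidy.

Producer share = 0.6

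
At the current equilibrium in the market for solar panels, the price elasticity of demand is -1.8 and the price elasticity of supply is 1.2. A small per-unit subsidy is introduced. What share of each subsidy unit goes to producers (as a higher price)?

Producer share = 0.6

For a small subsidy around the equilibrium, the benefit split depends on the relative slopes, which at a point are proportional to the elasticities.
Buyer share = εs/(εs + |εd|) = 1.2/(1.2 + 1.8) = 0.4; seller share = |εd|/(εs + |εd|) = 0.6.
So producers capture 0.6 of the subsidy.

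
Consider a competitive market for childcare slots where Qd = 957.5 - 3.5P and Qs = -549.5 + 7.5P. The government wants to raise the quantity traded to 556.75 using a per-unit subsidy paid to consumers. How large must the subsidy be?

At Q = 556.75, invert demand for the buyer price: Pb = (957.5 − 556.75)/3.5 = 114.5; invert supply for the seller price: Ps = (556.75 − (-549.5))/7.5 = 147.5.
The subsidy must fill the gap: s = Ps − Pb = 147.5 − 114.5 = 33.

Required subsidy s = 33 per unit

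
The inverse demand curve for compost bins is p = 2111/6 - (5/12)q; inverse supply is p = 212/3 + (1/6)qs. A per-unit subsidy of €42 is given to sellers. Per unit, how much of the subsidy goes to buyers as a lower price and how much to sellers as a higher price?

Pre-subsidy: 2111/6 - (5/12)q = 212/3 + (1/6)q gives q* = 482 and p* = 151.
With the subsidy, sellers receive ps = pb + 42 for each unit, where pb is the price buyers pay.
On the curves, pb = 2111/6 - (5/12)q and ps = 212/3 + (1/6)q; the wedge ps − pb = 42 gives 212/3 + (1/6)q − (2111/6 - (5/12)q) = 42, so q' = 554.
Then pb = 2111/6 − (5/12)·554 = 121 and ps = 212/3 + (1/6)·554 = 163.
Buyers' price falls by p* − pb = 151 − 121 = 30; sellers' price rises by ps − p* = 163 − 151 = 12.

Buyers gain €30 per unit; sellers gain €12 per unit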